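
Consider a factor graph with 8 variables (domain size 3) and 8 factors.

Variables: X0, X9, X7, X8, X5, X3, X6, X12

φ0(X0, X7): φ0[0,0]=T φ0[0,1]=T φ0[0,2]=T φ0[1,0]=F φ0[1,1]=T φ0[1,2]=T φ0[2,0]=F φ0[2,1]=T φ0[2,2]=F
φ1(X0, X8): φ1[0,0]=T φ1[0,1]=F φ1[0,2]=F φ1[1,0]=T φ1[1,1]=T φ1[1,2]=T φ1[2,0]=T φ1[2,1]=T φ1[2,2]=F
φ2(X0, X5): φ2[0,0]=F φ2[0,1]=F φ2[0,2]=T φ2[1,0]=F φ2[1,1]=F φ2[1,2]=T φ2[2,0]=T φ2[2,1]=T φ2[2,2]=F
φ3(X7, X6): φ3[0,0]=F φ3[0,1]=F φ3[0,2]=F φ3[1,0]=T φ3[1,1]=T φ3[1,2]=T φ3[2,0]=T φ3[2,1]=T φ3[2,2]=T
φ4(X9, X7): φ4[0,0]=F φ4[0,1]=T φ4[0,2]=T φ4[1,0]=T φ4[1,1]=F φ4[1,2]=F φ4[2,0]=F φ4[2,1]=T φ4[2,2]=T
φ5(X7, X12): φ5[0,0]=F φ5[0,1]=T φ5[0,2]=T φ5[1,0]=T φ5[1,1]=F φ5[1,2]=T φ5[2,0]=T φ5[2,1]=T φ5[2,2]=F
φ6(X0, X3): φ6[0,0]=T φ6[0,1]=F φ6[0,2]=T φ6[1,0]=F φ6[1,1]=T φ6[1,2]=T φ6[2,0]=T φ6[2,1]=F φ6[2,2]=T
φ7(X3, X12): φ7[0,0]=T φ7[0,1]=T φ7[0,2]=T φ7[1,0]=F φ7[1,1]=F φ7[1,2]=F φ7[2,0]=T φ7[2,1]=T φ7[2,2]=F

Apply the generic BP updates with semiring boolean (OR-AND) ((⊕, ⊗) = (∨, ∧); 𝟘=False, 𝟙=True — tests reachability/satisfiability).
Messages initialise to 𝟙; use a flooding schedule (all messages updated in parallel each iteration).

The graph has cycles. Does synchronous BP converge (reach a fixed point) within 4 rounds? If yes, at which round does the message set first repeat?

init: all messages = 𝟙 over 3 values
r1 m[φ0→X0] = [T, T, T]
r1 m[φ0→X7] = [T, T, T]
r1 m[φ1→X0] = [T, T, T]
r1 m[φ1→X8] = [T, T, T]
r1 m[φ2→X0] = [T, T, T]
r1 m[φ2→X5] = [T, T, T]
r1 m[φ3→X7] = [F, T, T]
r1 m[φ3→X6] = [T, T, T]
r1 m[φ4→X9] = [T, T, T]
r1 m[φ4→X7] = [T, T, T]
r1 m[φ5→X7] = [T, T, T]
r1 m[φ5→X12] = [T, T, T]
r1 m[φ6→X0] = [T, T, T]
r1 m[φ6→X3] = [T, T, T]
r1 m[φ7→X3] = [T, F, T]
r1 m[φ7→X12] = [T, T, T]
r1 m[X0→φ0] = [T, T, T]
r1 m[X0→φ1] = [T, T, T]
r1 m[X0→φ2] = [T, T, T]
r1 m[X0→φ6] = [T, T, T]
r1 m[X9→φ4] = [T, T, T]
r1 m[X7→φ0] = [T, T, T]
r1 m[X7→φ3] = [T, T, T]
r1 m[X7→φ4] = [T, T, T]
r1 m[X7→φ5] = [T, T, T]
r1 m[X8→φ1] = [T, T, T]
r1 m[X5→φ2] = [T, T, T]
r1 m[X3→φ6] = [T, T, T]
r1 m[X3→φ7] = [T, T, T]
r1 m[X6→φ3] = [T, T, T]
r1 m[X12→φ5] = [T, T, T]
r1 m[X12→φ7] = [T, T, T]
r2 m[φ0→X0] = [T, T, T]
r2 m[φ0→X7] = [T, T, T]
r2 m[φ1→X0] = [T, T, T]
r2 m[φ1→X8] = [T, T, T]
r2 m[φ2→X0] = [T, T, T]
r2 m[φ2→X5] = [T, T, T]
r2 m[φ3→X7] = [F, T, T]
r2 m[φ3→X6] = [T, T, T]
r2 m[φ4→X9] = [T, T, T]
r2 m[φ4→X7] = [T, T, T]
r2 m[φ5→X7] = [T, T, T]
r2 m[φ5→X12] = [T, T, T]
r2 m[φ6→X0] = [T, T, T]
r2 m[φ6→X3] = [T, T, T]
r2 m[φ7→X3] = [T, F, T]
r2 m[φ7→X12] = [T, T, T]
r2 m[X0→φ0] = [T, T, T]
r2 m[X0→φ1] = [T, T, T]
r2 m[X0→φ2] = [T, T, T]
r2 m[X0→φ6] = [T, T, T]
r2 m[X9→φ4] = [T, T, T]
r2 m[X7→φ0] = [F, T, T]
r2 m[X7→φ3] = [T, T, T]
r2 m[X7→φ4] = [F, T, T]
r2 m[X7→φ5] = [F, T, T]
r2 m[X8→φ1] = [T, T, T]
r2 m[X5→φ2] = [T, T, T]
r2 m[X3→φ6] = [T, F, T]
r2 m[X3→φ7] = [T, T, T]
r2 m[X6→φ3] = [T, T, T]
r2 m[X12→φ5] = [T, T, T]
r2 m[X12→φ7] = [T, T, T]
r3 m[φ0→X0] = [T, T, T]
r3 m[φ0→X7] = [T, T, T]
r3 m[φ1→X0] = [T, T, T]
r3 m[φ1→X8] = [T, T, T]
r3 m[φ2→X0] = [T, T, T]
r3 m[φ2→X5] = [T, T, T]
r3 m[φ3→X7] = [F, T, T]
r3 m[φ3→X6] = [T, T, T]
r3 m[φ4→X9] = [T, F, T]
r3 m[φ4→X7] = [T, T, T]
r3 m[φ5→X7] = [T, T, T]
r3 m[φ5→X12] = [T, T, T]
r3 m[φ6→X0] = [T, T, T]
r3 m[φ6→X3] = [T, T, T]
r3 m[φ7→X3] = [T, F, T]
r3 m[φ7→X12] = [T, T, T]
r3 m[X0→φ0] = [T, T, T]
r3 m[X0→φ1] = [T, T, T]
r3 m[X0→φ2] = [T, T, T]
r3 m[X0→φ6] = [T, T, T]
r3 m[X9→φ4] = [T, T, T]
r3 m[X7→φ0] = [F, T, T]
r3 m[X7→φ3] = [T, T, T]
r3 m[X7→φ4] = [F, T, T]
r3 m[X7→φ5] = [F, T, T]
r3 m[X8→φ1] = [T, T, T]
r3 m[X5→φ2] = [T, T, T]
r3 m[X3→φ6] = [T, F, T]
r3 m[X3→φ7] = [T, T, T]
r3 m[X6→φ3] = [T, T, T]
r3 m[X12→φ5] = [T, T, T]
r3 m[X12→φ7] = [T, T, T]
r4 m[φ0→X0] = [T, T, T]
r4 m[φ0→X7] = [T, T, T]
r4 m[φ1→X0] = [T, T, T]
r4 m[φ1→X8] = [T, T, T]
r4 m[φ2→X0] = [T, T, T]
r4 m[φ2→X5] = [T, T, T]
r4 m[φ3→X7] = [F, T, T]
r4 m[φ3→X6] = [T, T, T]
r4 m[φ4→X9] = [T, F, T]
r4 m[φ4→X7] = [T, T, T]
r4 m[φ5→X7] = [T, T, T]
r4 m[φ5→X12] = [T, T, T]
r4 m[φ6→X0] = [T, T, T]
r4 m[φ6→X3] = [T, T, T]
r4 m[φ7→X3] = [T, F, T]
r4 m[φ7→X12] = [T, T, T]
r4 m[X0→φ0] = [T, T, T]
r4 m[X0→φ1] = [T, T, T]
r4 m[X0→φ2] = [T, T, T]
r4 m[X0→φ6] = [T, T, T]
r4 m[X9→φ4] = [T, T, T]
r4 m[X7→φ0] = [F, T, T]
r4 m[X7→φ3] = [T, T, T]
r4 m[X7→φ4] = [F, T, T]
r4 m[X7→φ5] = [F, T, T]
r4 m[X8→φ1] = [T, T, T]
r4 m[X5→φ2] = [T, T, T]
r4 m[X3→φ6] = [T, F, T]
r4 m[X3→φ7] = [T, T, T]
r4 m[X6→φ3] = [T, T, T]
r4 m[X12→φ5] = [T, T, T]
r4 m[X12→φ7] = [T, T, T]
fixed point reached at round 4
messages reach a fixed point at round 4

CONVERGED at round 4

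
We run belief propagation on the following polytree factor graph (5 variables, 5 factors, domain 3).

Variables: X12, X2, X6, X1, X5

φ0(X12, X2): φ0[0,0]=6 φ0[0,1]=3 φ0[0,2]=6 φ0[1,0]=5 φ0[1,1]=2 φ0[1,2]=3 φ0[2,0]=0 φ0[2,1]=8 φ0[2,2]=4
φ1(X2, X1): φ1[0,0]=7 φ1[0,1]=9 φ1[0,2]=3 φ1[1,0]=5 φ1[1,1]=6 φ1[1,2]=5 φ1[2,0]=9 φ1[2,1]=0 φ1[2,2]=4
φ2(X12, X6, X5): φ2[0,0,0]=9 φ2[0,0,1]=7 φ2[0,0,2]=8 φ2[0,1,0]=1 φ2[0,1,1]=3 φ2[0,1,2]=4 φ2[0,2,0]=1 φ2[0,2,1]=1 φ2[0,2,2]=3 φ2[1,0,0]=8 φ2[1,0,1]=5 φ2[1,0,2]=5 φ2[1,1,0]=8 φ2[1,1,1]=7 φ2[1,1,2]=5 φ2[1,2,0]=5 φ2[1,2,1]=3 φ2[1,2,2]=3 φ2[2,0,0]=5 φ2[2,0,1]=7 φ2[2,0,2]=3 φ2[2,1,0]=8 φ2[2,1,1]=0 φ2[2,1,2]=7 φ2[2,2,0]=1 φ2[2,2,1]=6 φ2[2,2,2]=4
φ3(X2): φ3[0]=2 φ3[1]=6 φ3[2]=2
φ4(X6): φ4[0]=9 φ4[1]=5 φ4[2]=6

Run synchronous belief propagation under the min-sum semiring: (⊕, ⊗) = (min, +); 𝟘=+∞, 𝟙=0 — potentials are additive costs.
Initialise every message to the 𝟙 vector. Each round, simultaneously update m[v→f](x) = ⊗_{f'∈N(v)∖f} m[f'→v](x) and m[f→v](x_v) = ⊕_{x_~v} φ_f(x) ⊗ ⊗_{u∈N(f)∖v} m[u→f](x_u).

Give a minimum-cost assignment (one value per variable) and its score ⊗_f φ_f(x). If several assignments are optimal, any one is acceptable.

init: all messages = 𝟙 over 3 values
r1 m[φ0→X12] = [3, 2, 0]
r1 m[φ0→X2] = [0, 2, 3]
r1 m[φ1→X2] = [3, 5, 0]
r1 m[φ1→X1] = [5, 0, 3]
r1 m[φ2→X12] = [1, 3, 0]
r1 m[φ2→X6] = [3, 0, 1]
r1 m[φ2→X5] = [1, 0, 3]
r1 m[φ3→X2] = [2, 6, 2]
r1 m[φ4→X6] = [9, 5, 6]
r1 m[X12→φ0] = [0, 0, 0]
r1 m[X12→φ2] = [0, 0, 0]
r1 m[X2→φ0] = [0, 0, 0]
r1 m[X2→φ1] = [0, 0, 0]
r1 m[X2→φ3] = [0, 0, 0]
r1 m[X6→φ2] = [0, 0, 0]
r1 m[X6→φ4] = [0, 0, 0]
r1 m[X1→φ1] = [0, 0, 0]
r1 m[X5→φ2] = [0, 0, 0]
r2 m[φ0→X12] = [3, 2, 0]
r2 m[φ0→X2] = [0, 2, 3]
r2 m[φ1→X2] = [3, 5, 0]
r2 m[φ1→X1] = [5, 0, 3]
r2 m[φ2→X12] = [1, 3, 0]
r2 m[φ2→X6] = [3, 0, 1]
r2 m[φ2→X5] = [1, 0, 3]
r2 m[φ3→X2] = [2, 6, 2]
r2 m[φ4→X6] = [9, 5, 6]
r2 m[X12→φ0] = [1, 3, 0]
r2 m[X12→φ2] = [3, 2, 0]
r2 m[X2→φ0] = [5, 11, 2]
r2 m[X2→φ1] = [2, 8, 5]
r2 m[X2→φ3] = [3, 7, 3]
r2 m[X6→φ2] = [9, 5, 6]
r2 m[X6→φ4] = [3, 0, 1]
r2 m[X1→φ1] = [0, 0, 0]
r2 m[X5→φ2] = [0, 0, 0]
r3 m[φ0→X12] = [8, 5, 5]
r3 m[φ0→X2] = [0, 4, 4]
r3 m[φ1→X2] = [3, 5, 0]
r3 m[φ1→X1] = [9, 5, 5]
r3 m[φ2→X12] = [6, 9, 5]
r3 m[φ2→X6] = [3, 0, 1]
r3 m[φ2→X5] = [7, 5, 10]
r3 m[φ3→X2] = [2, 6, 2]
r3 m[φ4→X6] = [9, 5, 6]
r3 m[X12→φ0] = [1, 3, 0]
r3 m[X12→φ2] = [3, 2, 0]
r3 m[X2→φ0] = [5, 11, 2]
r3 m[X2→φ1] = [2, 8, 5]
r3 m[X2→φ3] = [3, 7, 3]
r3 m[X6→φ2] = [9, 5, 6]
r3 m[X6→φ4] = [3, 0, 1]
r3 m[X1→φ1] = [0, 0, 0]
r3 m[X5→φ2] = [0, 0, 0]
r4 m[φ0→X12] = [8, 5, 5]
r4 m[φ0→X2] = [0, 4, 4]
r4 m[φ1→X2] = [3, 5, 0]
r4 m[φ1→X1] = [9, 5, 5]
r4 m[φ2→X12] = [6, 9, 5]
r4 m[φ2→X6] = [3, 0, 1]
r4 m[φ2→X5] = [7, 5, 10]
r4 m[φ3→X2] = [2, 6, 2]
r4 m[φ4→X6] = [9, 5, 6]
r4 m[X12→φ0] = [6, 9, 5]
r4 m[X12→φ2] = [8, 5, 5]
r4 m[X2→φ0] = [5, 11, 2]
r4 m[X2→φ1] = [2, 10, 6]
r4 m[X2→φ3] = [3, 9, 4]
r4 m[X6→φ2] = [9, 5, 6]
r4 m[X6→φ4] = [3, 0, 1]
r4 m[X1→φ1] = [0, 0, 0]
r4 m[X5→φ2] = [0, 0, 0]
r5 m[φ0→X12] = [8, 5, 5]
r5 m[φ0→X2] = [5, 9, 9]
r5 m[φ1→X2] = [3, 5, 0]
r5 m[φ1→X1] = [9, 6, 5]
r5 m[φ2→X12] = [6, 9, 5]
r5 m[φ2→X6] = [8, 5, 6]
r5 m[φ2→X5] = [12, 10, 14]
r5 m[φ3→X2] = [2, 6, 2]
r5 m[φ4→X6] = [9, 5, 6]
r5 m[X12→φ0] = [6, 9, 5]
r5 m[X12→φ2] = [8, 5, 5]
r5 m[X2→φ0] = [5, 11, 2]
r5 m[X2→φ1] = [2, 10, 6]
r5 m[X2→φ3] = [3, 9, 4]
r5 m[X6→φ2] = [9, 5, 6]
r5 m[X6→φ4] = [3, 0, 1]
r5 m[X1→φ1] = [0, 0, 0]
r5 m[X5→φ2] = [0, 0, 0]
r6 m[φ0→X12] = [8, 5, 5]
r6 m[φ0→X2] = [5, 9, 9]
r6 m[φ1→X2] = [3, 5, 0]
r6 m[φ1→X1] = [9, 6, 5]
r6 m[φ2→X12] = [6, 9, 5]
r6 m[φ2→X6] = [8, 5, 6]
r6 m[φ2→X5] = [12, 10, 14]
r6 m[φ3→X2] = [2, 6, 2]
r6 m[φ4→X6] = [9, 5, 6]
r6 m[X12→φ0] = [6, 9, 5]
r6 m[X12→φ2] = [8, 5, 5]
r6 m[X2→φ0] = [5, 11, 2]
r6 m[X2→φ1] = [7, 15, 11]
r6 m[X2→φ3] = [8, 14, 9]
r6 m[X6→φ2] = [9, 5, 6]
r6 m[X6→φ4] = [8, 5, 6]
r6 m[X1→φ1] = [0, 0, 0]
r6 m[X5→φ2] = [0, 0, 0]
r7 m[φ0→X12] = [8, 5, 5]
r7 m[φ0→X2] = [5, 9, 9]
r7 m[φ1→X2] = [3, 5, 0]
r7 m[φ1→X1] = [14, 11, 10]
r7 m[φ2→X12] = [6, 9, 5]
r7 m[φ2→X6] = [8, 5, 6]
r7 m[φ2→X5] = [12, 10, 14]
r7 m[φ3→X2] = [2, 6, 2]
r7 m[φ4→X6] = [9, 5, 6]
r7 m[X12→φ0] = [6, 9, 5]
r7 m[X12→φ2] = [8, 5, 5]
r7 m[X2→φ0] = [5, 11, 2]
r7 m[X2→φ1] = [7, 15, 11]
r7 m[X2→φ3] = [8, 14, 9]
r7 m[X6→φ2] = [9, 5, 6]
r7 m[X6→φ4] = [8, 5, 6]
r7 m[X1→φ1] = [0, 0, 0]
r7 m[X5→φ2] = [0, 0, 0]
r8 m[φ0→X12] = [8, 5, 5]
r8 m[φ0→X2] = [5, 9, 9]
r8 m[φ1→X2] = [3, 5, 0]
r8 m[φ1→X1] = [14, 11, 10]
r8 m[φ2→X12] = [6, 9, 5]
r8 m[φ2→X6] = [8, 5, 6]
r8 m[φ2→X5] = [12, 10, 14]
r8 m[φ3→X2] = [2, 6, 2]
r8 m[φ4→X6] = [9, 5, 6]
r8 m[X12→φ0] = [6, 9, 5]
r8 m[X12→φ2] = [8, 5, 5]
r8 m[X2→φ0] = [5, 11, 2]
r8 m[X2→φ1] = [7, 15, 11]
r8 m[X2→φ3] = [8, 14, 9]
r8 m[X6→φ2] = [9, 5, 6]
r8 m[X6→φ4] = [8, 5, 6]
r8 m[X1→φ1] = [0, 0, 0]
r8 m[X5→φ2] = [0, 0, 0]
fixed point reached at round 8
traceback from X12: (X12=2, X2=0, X6=1, X1=2, X5=1), score=10

assignment: (X12=2, X2=0, X6=1, X1=2, X5=1); score = 10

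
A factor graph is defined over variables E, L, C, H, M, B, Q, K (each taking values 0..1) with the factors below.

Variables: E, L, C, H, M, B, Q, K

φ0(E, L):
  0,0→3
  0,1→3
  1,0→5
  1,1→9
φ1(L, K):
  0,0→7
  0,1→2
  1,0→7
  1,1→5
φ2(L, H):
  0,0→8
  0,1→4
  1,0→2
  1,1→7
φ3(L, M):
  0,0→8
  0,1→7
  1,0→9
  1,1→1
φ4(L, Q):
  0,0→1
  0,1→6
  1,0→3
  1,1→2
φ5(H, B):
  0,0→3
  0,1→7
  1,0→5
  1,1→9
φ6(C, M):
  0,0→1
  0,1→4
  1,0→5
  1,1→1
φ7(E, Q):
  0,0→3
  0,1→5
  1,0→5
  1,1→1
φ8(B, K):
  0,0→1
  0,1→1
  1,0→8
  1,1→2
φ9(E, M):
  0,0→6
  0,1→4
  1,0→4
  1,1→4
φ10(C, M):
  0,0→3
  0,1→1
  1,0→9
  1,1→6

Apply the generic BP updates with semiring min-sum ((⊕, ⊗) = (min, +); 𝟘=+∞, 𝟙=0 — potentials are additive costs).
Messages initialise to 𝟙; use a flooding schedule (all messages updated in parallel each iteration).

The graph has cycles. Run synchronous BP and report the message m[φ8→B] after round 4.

message @ round 4 = [3, 4]

init: all messages = 𝟙 over 2 values
r1 m[φ0→E] = [3, 5]
r1 m[φ0→L] = [3, 3]
r1 m[φ1→L] = [2, 5]
r1 m[φ1→K] = [7, 2]
r1 m[φ2→L] = [4, 2]
r1 m[φ2→H] = [2, 4]
r1 m[φ3→L] = [7, 1]
r1 m[φ3→M] = [8, 1]
r1 m[φ4→L] = [1, 2]
r1 m[φ4→Q] = [1, 2]
r1 m[φ5→H] = [3, 5]
r1 m[φ5→B] = [3, 7]
r1 m[φ6→C] = [1, 1]
r1 m[φ6→M] = [1, 1]
r1 m[φ7→E] = [3, 1]
r1 m[φ7→Q] = [3, 1]
r1 m[φ8→B] = [1, 2]
r1 m[φ8→K] = [1, 1]
r1 m[φ9→E] = [4, 4]
r1 m[φ9→M] = [4, 4]
r1 m[φ10→C] = [1, 6]
r1 m[φ10→M] = [3, 1]
r1 m[E→φ0] = [0, 0]
r1 m[E→φ7] = [0, 0]
r1 m[E→φ9] = [0, 0]
r1 m[L→φ0] = [0, 0]
r1 m[L→φ1] = [0, 0]
r1 m[L→φ2] = [0, 0]
r1 m[L→φ3] = [0, 0]
r1 m[L→φ4] = [0, 0]
r1 m[C→φ6] = [0, 0]
r1 m[C→φ10] = [0, 0]
r1 m[H→φ2] = [0, 0]
r1 m[H→φ5] = [0, 0]
r1 m[M→φ3] = [0, 0]
r1 m[M→φ6] = [0, 0]
r1 m[M→φ9] = [0, 0]
r1 m[M→φ10] = [0, 0]
r1 m[B→φ5] = [0, 0]
r1 m[B→φ8] = [0, 0]
r1 m[Q→φ4] = [0, 0]
r1 m[Q→φ7] = [0, 0]
r1 m[K→φ1] = [0, 0]
r1 m[K→φ8] = [0, 0]
r2 m[φ0→E] = [3, 5]
r2 m[φ0→L] = [3, 3]
r2 m[φ1→L] = [2, 5]
r2 m[φ1→K] = [7, 2]
r2 m[φ2→L] = [4, 2]
r2 m[φ2→H] = [2, 4]
r2 m[φ3→L] = [7, 1]
r2 m[φ3→M] = [8, 1]
r2 m[φ4→L] = [1, 2]
r2 m[φ4→Q] = [1, 2]
r2 m[φ5→H] = [3, 5]
r2 m[φ5→B] = [3, 7]
r2 m[φ6→C] = [1, 1]
r2 m[φ6→M] = [1, 1]
r2 m[φ7→E] = [3, 1]
r2 m[φ7→Q] = [3, 1]
r2 m[φ8→B] = [1, 2]
r2 m[φ8→K] = [1, 1]
r2 m[φ9→E] = [4, 4]
r2 m[φ9→M] = [4, 4]
r2 m[φ10→C] = [1, 6]
r2 m[φ10→M] = [3, 1]
r2 m[E→φ0] = [7, 5]
r2 m[E→φ7] = [7, 9]
r2 m[E→φ9] = [6, 6]
r2 m[L→φ0] = [14, 10]
r2 m[L→φ1] = [15, 8]
r2 m[L→φ2] = [13, 11]
r2 m[L→φ3] = [10, 12]
r2 m[L→φ4] = [16, 11]
r2 m[C→φ6] = [1, 6]
r2 m[C→φ10] = [1, 1]
r2 m[H→φ2] = [3, 5]
r2 m[H→φ5] = [2, 4]
r2 m[M→φ3] = [8, 6]
r2 m[M→φ6] = [15, 6]
r2 m[M→φ9] = [12, 3]
r2 m[M→φ10] = [13, 6]
r2 m[B→φ5] = [1, 2]
r2 m[B→φ8] = [3, 7]
r2 m[Q→φ4] = [3, 1]
r2 m[Q→φ7] = [1, 2]
r2 m[K→φ1] = [1, 1]
r2 m[K→φ8] = [7, 2]
r3 m[φ0→E] = [13, 19]
r3 m[φ0→L] = [10, 10]
r3 m[φ1→L] = [3, 6]
r3 m[φ1→K] = [15, 13]
r3 m[φ2→L] = [9, 5]
r3 m[φ2→H] = [13, 17]
r3 m[φ3→L] = [13, 7]
r3 m[φ3→M] = [18, 13]
r3 m[φ4→L] = [4, 3]
r3 m[φ4→Q] = [14, 13]
r3 m[φ5→H] = [4, 6]
r3 m[φ5→B] = [5, 9]
r3 m[φ6→C] = [10, 7]
r3 m[φ6→M] = [2, 5]
r3 m[φ7→E] = [4, 3]
r3 m[φ7→Q] = [10, 10]
r3 m[φ8→B] = [3, 4]
r3 m[φ8→K] = [4, 4]
r3 m[φ9→E] = [7, 7]
r3 m[φ9→M] = [10, 10]
r3 m[φ10→C] = [7, 12]
r3 m[φ10→M] = [4, 2]
r3 m[E→φ0] = [7, 5]
r3 m[E→φ7] = [7, 9]
r3 m[E→φ9] = [6, 6]
r3 m[L→φ0] = [14, 10]
r3 m[L→φ1] = [15, 8]
r3 m[L→φ2] = [13, 11]
r3 m[L→φ3] = [10, 12]
r3 m[L→φ4] = [16, 11]
r3 m[C→φ6] = [1, 6]
r3 m[C→φ10] = [1, 1]
r3 m[H→φ2] = [3, 5]
r3 m[H→φ5] = [2, 4]
r3 m[M→φ3] = [8, 6]
r3 m[M→φ6] = [15, 6]
r3 m[M→φ9] = [12, 3]
r3 m[M→φ10] = [13, 6]
r3 m[B→φ5] = [1, 2]
r3 m[B→φ8] = [3, 7]
r3 m[Q→φ4] = [3, 1]
r3 m[Q→φ7] = [1, 2]
r3 m[K→φ1] = [1, 1]
r3 m[K→φ8] = [7, 2]
r4 m[φ0→E] = [13, 19]
r4 m[φ0→L] = [10, 10]
r4 m[φ1→L] = [3, 6]
r4 m[φ1→K] = [15, 13]
r4 m[φ2→L] = [9, 5]
r4 m[φ2→H] = [13, 17]
r4 m[φ3→L] = [13, 7]
r4 m[φ3→M] = [18, 13]
r4 m[φ4→L] = [4, 3]
r4 m[φ4→Q] = [14, 13]
r4 m[φ5→H] = [4, 6]
r4 m[φ5→B] = [5, 9]
r4 m[φ6→C] = [10, 7]
r4 m[φ6→M] = [2, 5]
r4 m[φ7→E] = [4, 3]
r4 m[φ7→Q] = [10, 10]
r4 m[φ8→B] = [3, 4]
r4 m[φ8→K] = [4, 4]
r4 m[φ9→E] = [7, 7]
r4 m[φ9→M] = [10, 10]
r4 m[φ10→C] = [7, 12]
r4 m[φ10→M] = [4, 2]
r4 m[E→φ0] = [11, 10]
r4 m[E→φ7] = [20, 26]
r4 m[E→φ9] = [17, 22]
r4 m[L→φ0] = [29, 21]
r4 m[L→φ1] = [36, 25]
r4 m[L→φ2] = [30, 26]
r4 m[L→φ3] = [26, 24]
r4 m[L→φ4] = [35, 28]
r4 m[C→φ6] = [7, 12]
r4 m[C→φ10] = [10, 7]
r4 m[H→φ2] = [4, 6]
r4 m[H→φ5] = [13, 17]
r4 m[M→φ3] = [16, 17]
r4 m[M→φ6] = [32, 25]
r4 m[M→φ9] = [24, 20]
r4 m[M→φ10] = [30, 28]
r4 m[B→φ5] = [3, 4]
r4 m[B→φ8] = [5, 9]
r4 m[Q→φ4] = [10, 10]
r4 m[Q→φ7] = [14, 13]
r4 m[K→φ1] = [4, 4]
r4 m[K→φ8] = [15, 13]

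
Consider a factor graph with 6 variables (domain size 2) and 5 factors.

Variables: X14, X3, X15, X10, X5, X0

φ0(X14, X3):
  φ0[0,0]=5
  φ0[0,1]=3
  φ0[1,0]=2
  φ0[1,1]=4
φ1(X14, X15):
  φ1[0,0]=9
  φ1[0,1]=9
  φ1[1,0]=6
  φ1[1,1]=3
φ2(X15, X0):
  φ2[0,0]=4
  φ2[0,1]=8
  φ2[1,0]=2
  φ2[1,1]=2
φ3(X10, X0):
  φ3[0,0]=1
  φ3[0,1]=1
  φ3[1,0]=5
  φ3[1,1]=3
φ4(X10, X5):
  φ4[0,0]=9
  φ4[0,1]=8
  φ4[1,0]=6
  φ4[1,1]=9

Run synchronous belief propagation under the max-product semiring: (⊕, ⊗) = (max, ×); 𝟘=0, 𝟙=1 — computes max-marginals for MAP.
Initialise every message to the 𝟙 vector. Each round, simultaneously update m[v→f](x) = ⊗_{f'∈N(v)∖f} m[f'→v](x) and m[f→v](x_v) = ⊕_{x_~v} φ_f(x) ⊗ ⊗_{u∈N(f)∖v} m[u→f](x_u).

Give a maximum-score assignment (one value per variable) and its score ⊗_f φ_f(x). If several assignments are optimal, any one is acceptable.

assignment: (X14=0, X3=0, X15=0, X10=1, X5=1, X0=1); score = 9720

init: all messages = 𝟙 over 2 values
r1 m[φ0→X14] = [5, 4]
r1 m[φ0→X3] = [5, 4]
r1 m[φ1→X14] = [9, 6]
r1 m[φ1→X15] = [9, 9]
r1 m[φ2→X15] = [8, 2]
r1 m[φ2→X0] = [4, 8]
r1 m[φ3→X10] = [1, 5]
r1 m[φ3→X0] = [5, 3]
r1 m[φ4→X10] = [9, 9]
r1 m[φ4→X5] = [9, 9]
r1 m[X14→φ0] = [1, 1]
r1 m[X14→φ1] = [1, 1]
r1 m[X3→φ0] = [1, 1]
r1 m[X15→φ1] = [1, 1]
r1 m[X15→φ2] = [1, 1]
r1 m[X10→φ3] = [1, 1]
r1 m[X10→φ4] = [1, 1]
r1 m[X5→φ4] = [1, 1]
r1 m[X0→φ2] = [1, 1]
r1 m[X0→φ3] = [1, 1]
r2 m[φ0→X14] = [5, 4]
r2 m[φ0→X3] = [5, 4]
r2 m[φ1→X14] = [9, 6]
r2 m[φ1→X15] = [9, 9]
r2 m[φ2→X15] = [8, 2]
r2 m[φ2→X0] = [4, 8]
r2 m[φ3→X10] = [1, 5]
r2 m[φ3→X0] = [5, 3]
r2 m[φ4→X10] = [9, 9]
r2 m[φ4→X5] = [9, 9]
r2 m[X14→φ0] = [9, 6]
r2 m[X14→φ1] = [5, 4]
r2 m[X3→φ0] = [1, 1]
r2 m[X15→φ1] = [8, 2]
r2 m[X15→φ2] = [9, 9]
r2 m[X10→φ3] = [9, 9]
r2 m[X10→φ4] = [1, 5]
r2 m[X5→φ4] = [1, 1]
r2 m[X0→φ2] = [5, 3]
r2 m[X0→φ3] = [4, 8]
r3 m[φ0→X14] = [5, 4]
r3 m[φ0→X3] = [45, 27]
r3 m[φ1→X14] = [72, 48]
r3 m[φ1→X15] = [45, 45]
r3 m[φ2→X15] = [24, 10]
r3 m[φ2→X0] = [36, 72]
r3 m[φ3→X10] = [8, 24]
r3 m[φ3→X0] = [45, 27]
r3 m[φ4→X10] = [9, 9]
r3 m[φ4→X5] = [30, 45]
r3 m[X14→φ0] = [9, 6]
r3 m[X14→φ1] = [5, 4]
r3 m[X3→φ0] = [1, 1]
r3 m[X15→φ1] = [8, 2]
r3 m[X15→φ2] = [9, 9]
r3 m[X10→φ3] = [9, 9]
r3 m[X10→φ4] = [1, 5]
r3 m[X5→φ4] = [1, 1]
r3 m[X0→φ2] = [5, 3]
r3 m[X0→φ3] = [4, 8]
r4 m[φ0→X14] = [5, 4]
r4 m[φ0→X3] = [45, 27]
r4 m[φ1→X14] = [72, 48]
r4 m[φ1→X15] = [45, 45]
r4 m[φ2→X15] = [24, 10]
r4 m[φ2→X0] = [36, 72]
r4 m[φ3→X10] = [8, 24]
r4 m[φ3→X0] = [45, 27]
r4 m[φ4→X10] = [9, 9]
r4 m[φ4→X5] = [30, 45]
r4 m[X14→φ0] = [72, 48]
r4 m[X14→φ1] = [5, 4]
r4 m[X3→φ0] = [1, 1]
r4 m[X15→φ1] = [24, 10]
r4 m[X15→φ2] = [45, 45]
r4 m[X10→φ3] = [9, 9]
r4 m[X10→φ4] = [8, 24]
r4 m[X5→φ4] = [1, 1]
r4 m[X0→φ2] = [45, 27]
r4 m[X0→φ3] = [36, 72]
r5 m[φ0→X14] = [5, 4]
r5 m[φ0→X3] = [360, 216]
r5 m[φ1→X14] = [216, 144]
r5 m[φ1→X15] = [45, 45]
r5 m[φ2→X15] = [216, 90]
r5 m[φ2→X0] = [180, 360]
r5 m[φ3→X10] = [72, 216]
r5 m[φ3→X0] = [45, 27]
r5 m[φ4→X10] = [9, 9]
r5 m[φ4→X5] = [144, 216]
r5 m[X14→φ0] = [72, 48]
r5 m[X14→φ1] = [5, 4]
r5 m[X3→φ0] = [1, 1]
r5 m[X15→φ1] = [24, 10]
r5 m[X15→φ2] = [45, 45]
r5 m[X10→φ3] = [9, 9]
r5 m[X10→φ4] = [8, 24]
r5 m[X5→φ4] = [1, 1]
r5 m[X0→φ2] = [45, 27]
r5 m[X0→φ3] = [36, 72]
r6 m[φ0→X14] = [5, 4]
r6 m[φ0→X3] = [360, 216]
r6 m[φ1→X14] = [216, 144]
r6 m[φ1→X15] = [45, 45]
r6 m[φ2→X15] = [216, 90]
r6 m[φ2→X0] = [180, 360]
r6 m[φ3→X10] = [72, 216]
r6 m[φ3→X0] = [45, 27]
r6 m[φ4→X10] = [9, 9]
r6 m[φ4→X5] = [144, 216]
r6 m[X14→φ0] = [216, 144]
r6 m[X14→φ1] = [5, 4]
r6 m[X3→φ0] = [1, 1]
r6 m[X15→φ1] = [216, 90]
r6 m[X15→φ2] = [45, 45]
r6 m[X10→φ3] = [9, 9]
r6 m[X10→φ4] = [72, 216]
r6 m[X5→φ4] = [1, 1]
r6 m[X0→φ2] = [45, 27]
r6 m[X0→φ3] = [180, 360]
r7 m[φ0→X14] = [5, 4]
r7 m[φ0→X3] = [1080, 648]
r7 m[φ1→X14] = [1944, 1296]
r7 m[φ1→X15] = [45, 45]
r7 m[φ2→X15] = [216, 90]
r7 m[φ2→X0] = [180, 360]
r7 m[φ3→X10] = [360, 1080]
r7 m[φ3→X0] = [45, 27]
r7 m[φ4→X10] = [9, 9]
r7 m[φ4→X5] = [1296, 1944]
r7 m[X14→φ0] = [216, 144]
r7 m[X14→φ1] = [5, 4]
r7 m[X3→φ0] = [1, 1]
r7 m[X15→φ1] = [216, 90]
r7 m[X15→φ2] = [45, 45]
r7 m[X10→φ3] = [9, 9]
r7 m[X10→φ4] = [72, 216]
r7 m[X5→φ4] = [1, 1]
r7 m[X0→φ2] = [45, 27]
r7 m[X0→φ3] = [180, 360]
r8 m[φ0→X14] = [5, 4]
r8 m[φ0→X3] = [1080, 648]
r8 m[φ1→X14] = [1944, 1296]
r8 m[φ1→X15] = [45, 45]
r8 m[φ2→X15] = [216, 90]
r8 m[φ2→X0] = [180, 360]
r8 m[φ3→X10] = [360, 1080]
r8 m[φ3→X0] = [45, 27]
r8 m[φ4→X10] = [9, 9]
r8 m[φ4→X5] = [1296, 1944]
r8 m[X14→φ0] = [1944, 1296]
r8 m[X14→φ1] = [5, 4]
r8 m[X3→φ0] = [1, 1]
r8 m[X15→φ1] = [216, 90]
r8 m[X15→φ2] = [45, 45]
r8 m[X10→φ3] = [9, 9]
r8 m[X10→φ4] = [360, 1080]
r8 m[X5→φ4] = [1, 1]
r8 m[X0→φ2] = [45, 27]
r8 m[X0→φ3] = [180, 360]
r9 m[φ0→X14] = [5, 4]
r9 m[φ0→X3] = [9720, 5832]
r9 m[φ1→X14] = [1944, 1296]
r9 m[φ1→X15] = [45, 45]
r9 m[φ2→X15] = [216, 90]
r9 m[φ2→X0] = [180, 360]
r9 m[φ3→X10] = [360, 1080]
r9 m[φ3→X0] = [45, 27]
r9 m[φ4→X10] = [9, 9]
r9 m[φ4→X5] = [6480, 9720]
r9 m[X14→φ0] = [1944, 1296]
r9 m[X14→φ1] = [5, 4]
r9 m[X3→φ0] = [1, 1]
r9 m[X15→φ1] = [216, 90]
r9 m[X15→φ2] = [45, 45]
r9 m[X10→φ3] = [9, 9]
r9 m[X10→φ4] = [360, 1080]
r9 m[X5→φ4] = [1, 1]
r9 m[X0→φ2] = [45, 27]
r9 m[X0→φ3] = [180, 360]
r10 m[φ0→X14] = [5, 4]
r10 m[φ0→X3] = [9720, 5832]
r10 m[φ1→X14] = [1944, 1296]
r10 m[φ1→X15] = [45, 45]
r10 m[φ2→X15] = [216, 90]
r10 m[φ2→X0] = [180, 360]
r10 m[φ3→X10] = [360, 1080]
r10 m[φ3→X0] = [45, 27]
r10 m[φ4→X10] = [9, 9]
r10 m[φ4→X5] = [6480, 9720]
r10 m[X14→φ0] = [1944, 1296]
r10 m[X14→φ1] = [5, 4]
r10 m[X3→φ0] = [1, 1]
r10 m[X15→φ1] = [216, 90]
r10 m[X15→φ2] = [45, 45]
r10 m[X10→φ3] = [9, 9]
r10 m[X10→φ4] = [360, 1080]
r10 m[X5→φ4] = [1, 1]
r10 m[X0→φ2] = [45, 27]
r10 m[X0→φ3] = [180, 360]
fixed point reached at round 10
traceback from X14: (X14=0, X3=0, X15=0, X10=1, X5=1, X0=1), score=9720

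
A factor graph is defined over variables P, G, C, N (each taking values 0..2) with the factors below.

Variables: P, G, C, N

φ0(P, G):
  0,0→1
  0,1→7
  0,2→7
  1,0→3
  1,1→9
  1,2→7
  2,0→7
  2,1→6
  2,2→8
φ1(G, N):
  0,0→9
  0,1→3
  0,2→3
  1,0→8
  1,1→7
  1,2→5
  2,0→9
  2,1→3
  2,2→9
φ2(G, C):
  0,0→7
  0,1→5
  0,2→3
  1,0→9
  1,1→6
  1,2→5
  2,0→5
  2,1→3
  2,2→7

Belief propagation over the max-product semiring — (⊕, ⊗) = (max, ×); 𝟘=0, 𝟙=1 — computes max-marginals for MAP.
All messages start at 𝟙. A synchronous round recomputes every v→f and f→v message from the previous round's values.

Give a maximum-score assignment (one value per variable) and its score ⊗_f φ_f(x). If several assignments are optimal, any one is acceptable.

assignment: (P=1, G=1, C=0, N=0); score = 648

init: all messages = 𝟙 over 3 values
r1 m[φ0→P] = [7, 9, 8]
r1 m[φ0→G] = [7, 9, 8]
r1 m[φ1→G] = [9, 8, 9]
r1 m[φ1→N] = [9, 7, 9]
r1 m[φ2→G] = [7, 9, 7]
r1 m[φ2→C] = [9, 6, 7]
r1 m[P→φ0] = [1, 1, 1]
r1 m[G→φ0] = [1, 1, 1]
r1 m[G→φ1] = [1, 1, 1]
r1 m[G→φ2] = [1, 1, 1]
r1 m[C→φ2] = [1, 1, 1]
r1 m[N→φ1] = [1, 1, 1]
r2 m[φ0→P] = [7, 9, 8]
r2 m[φ0→G] = [7, 9, 8]
r2 m[φ1→G] = [9, 8, 9]
r2 m[φ1→N] = [9, 7, 9]
r2 m[φ2→G] = [7, 9, 7]
r2 m[φ2→C] = [9, 6, 7]
r2 m[P→φ0] = [1, 1, 1]
r2 m[G→φ0] = [63, 72, 63]
r2 m[G→φ1] = [49, 81, 56]
r2 m[G→φ2] = [63, 72, 72]
r2 m[C→φ2] = [1, 1, 1]
r2 m[N→φ1] = [1, 1, 1]
r3 m[φ0→P] = [504, 648, 504]
r3 m[φ0→G] = [7, 9, 8]
r3 m[φ1→G] = [9, 8, 9]
r3 m[φ1→N] = [648, 567, 504]
r3 m[φ2→G] = [7, 9, 7]
r3 m[φ2→C] = [648, 432, 504]
r3 m[P→φ0] = [1, 1, 1]
r3 m[G→φ0] = [63, 72, 63]
r3 m[G→φ1] = [49, 81, 56]
r3 m[G→φ2] = [63, 72, 72]
r3 m[C→φ2] = [1, 1, 1]
r3 m[N→φ1] = [1, 1, 1]
r4 m[φ0→P] = [504, 648, 504]
r4 m[φ0→G] = [7, 9, 8]
r4 m[φ1→G] = [9, 8, 9]
r4 m[φ1→N] = [648, 567, 504]
r4 m[φ2→G] = [7, 9, 7]
r4 m[φ2→C] = [648, 432, 504]
r4 m[P→φ0] = [1, 1, 1]
r4 m[G→φ0] = [63, 72, 63]
r4 m[G→φ1] = [49, 81, 56]
r4 m[G→φ2] = [63, 72, 72]
r4 m[C→φ2] = [1, 1, 1]
r4 m[N→φ1] = [1, 1, 1]
fixed point reached at round 4
traceback from P: (P=1, G=1, C=0, N=0), score=648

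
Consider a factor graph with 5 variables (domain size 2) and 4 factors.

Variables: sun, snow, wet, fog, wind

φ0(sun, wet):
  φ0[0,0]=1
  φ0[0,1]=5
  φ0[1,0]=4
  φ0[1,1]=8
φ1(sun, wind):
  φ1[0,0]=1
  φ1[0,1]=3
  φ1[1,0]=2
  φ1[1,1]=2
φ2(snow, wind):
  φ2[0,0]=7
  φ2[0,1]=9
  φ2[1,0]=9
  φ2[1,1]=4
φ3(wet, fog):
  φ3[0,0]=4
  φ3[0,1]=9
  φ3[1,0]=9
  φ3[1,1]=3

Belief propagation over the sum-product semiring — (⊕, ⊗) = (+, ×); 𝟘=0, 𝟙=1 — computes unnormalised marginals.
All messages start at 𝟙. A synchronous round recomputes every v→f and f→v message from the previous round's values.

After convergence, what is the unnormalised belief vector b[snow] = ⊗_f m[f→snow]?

b[snow] = [7218, 5381]

init: all messages = 𝟙 over 2 values
r1 m[φ0→sun] = [6, 12]
r1 m[φ0→wet] = [5, 13]
r1 m[φ1→sun] = [4, 4]
r1 m[φ1→wind] = [3, 5]
r1 m[φ2→snow] = [16, 13]
r1 m[φ2→wind] = [16, 13]
r1 m[φ3→wet] = [13, 12]
r1 m[φ3→fog] = [13, 12]
r1 m[sun→φ0] = [1, 1]
r1 m[sun→φ1] = [1, 1]
r1 m[snow→φ2] = [1, 1]
r1 m[wet→φ0] = [1, 1]
r1 m[wet→φ3] = [1, 1]
r1 m[fog→φ3] = [1, 1]
r1 m[wind→φ1] = [1, 1]
r1 m[wind→φ2] = [1, 1]
r2 m[φ0→sun] = [6, 12]
r2 m[φ0→wet] = [5, 13]
r2 m[φ1→sun] = [4, 4]
r2 m[φ1→wind] = [3, 5]
r2 m[φ2→snow] = [16, 13]
r2 m[φ2→wind] = [16, 13]
r2 m[φ3→wet] = [13, 12]
r2 m[φ3→fog] = [13, 12]
r2 m[sun→φ0] = [4, 4]
r2 m[sun→φ1] = [6, 12]
r2 m[snow→φ2] = [1, 1]
r2 m[wet→φ0] = [13, 12]
r2 m[wet→φ3] = [5, 13]
r2 m[fog→φ3] = [1, 1]
r2 m[wind→φ1] = [16, 13]
r2 m[wind→φ2] = [3, 5]
r3 m[φ0→sun] = [73, 148]
r3 m[φ0→wet] = [20, 52]
r3 m[φ1→sun] = [55, 58]
r3 m[φ1→wind] = [30, 42]
r3 m[φ2→snow] = [66, 47]
r3 m[φ2→wind] = [16, 13]
r3 m[φ3→wet] = [13, 12]
r3 m[φ3→fog] = [137, 84]
r3 m[sun→φ0] = [4, 4]
r3 m[sun→φ1] = [6, 12]
r3 m[snow→φ2] = [1, 1]
r3 m[wet→φ0] = [13, 12]
r3 m[wet→φ3] = [5, 13]
r3 m[fog→φ3] = [1, 1]
r3 m[wind→φ1] = [16, 13]
r3 m[wind→φ2] = [3, 5]
r4 m[φ0→sun] = [73, 148]
r4 m[φ0→wet] = [20, 52]
r4 m[φ1→sun] = [55, 58]
r4 m[φ1→wind] = [30, 42]
r4 m[φ2→snow] = [66, 47]
r4 m[φ2→wind] = [16, 13]
r4 m[φ3→wet] = [13, 12]
r4 m[φ3→fog] = [137, 84]
r4 m[sun→φ0] = [55, 58]
r4 m[sun→φ1] = [73, 148]
r4 m[snow→φ2] = [1, 1]
r4 m[wet→φ0] = [13, 12]
r4 m[wet→φ3] = [20, 52]
r4 m[fog→φ3] = [1, 1]
r4 m[wind→φ1] = [16, 13]
r4 m[wind→φ2] = [30, 42]
r5 m[φ0→sun] = [73, 148]
r5 m[φ0→wet] = [287, 739]
r5 m[φ1→sun] = [55, 58]
r5 m[φ1→wind] = [369, 515]
r5 m[φ2→snow] = [588, 438]
r5 m[φ2→wind] = [16, 13]
r5 m[φ3→wet] = [13, 12]
r5 m[φ3→fog] = [548, 336]
r5 m[sun→φ0] = [55, 58]
r5 m[sun→φ1] = [73, 148]
r5 m[snow→φ2] = [1, 1]
r5 m[wet→φ0] = [13, 12]
r5 m[wet→φ3] = [20, 52]
r5 m[fog→φ3] = [1, 1]
r5 m[wind→φ1] = [16, 13]
r5 m[wind→φ2] = [30, 42]
r6 m[φ0→sun] = [73, 148]
r6 m[φ0→wet] = [287, 739]
r6 m[φ1→sun] = [55, 58]
r6 m[φ1→wind] = [369, 515]
r6 m[φ2→snow] = [588, 438]
r6 m[φ2→wind] = [16, 13]
r6 m[φ3→wet] = [13, 12]
r6 m[φ3→fog] = [548, 336]
r6 m[sun→φ0] = [55, 58]
r6 m[sun→φ1] = [73, 148]
r6 m[snow→φ2] = [1, 1]
r6 m[wet→φ0] = [13, 12]
r6 m[wet→φ3] = [287, 739]
r6 m[fog→φ3] = [1, 1]
r6 m[wind→φ1] = [16, 13]
r6 m[wind→φ2] = [369, 515]
r7 m[φ0→sun] = [73, 148]
r7 m[φ0→wet] = [287, 739]
r7 m[φ1→sun] = [55, 58]
r7 m[φ1→wind] = [369, 515]
r7 m[φ2→snow] = [7218, 5381]
r7 m[φ2→wind] = [16, 13]
r7 m[φ3→wet] = [13, 12]
r7 m[φ3→fog] = [7799, 4800]
r7 m[sun→φ0] = [55, 58]
r7 m[sun→φ1] = [73, 148]
r7 m[snow→φ2] = [1, 1]
r7 m[wet→φ0] = [13, 12]
r7 m[wet→φ3] = [287, 739]
r7 m[fog→φ3] = [1, 1]
r7 m[wind→φ1] = [16, 13]
r7 m[wind→φ2] = [369, 515]
r8 m[φ0→sun] = [73, 148]
r8 m[φ0→wet] = [287, 739]
r8 m[φ1→sun] = [55, 58]
r8 m[φ1→wind] = [369, 515]
r8 m[φ2→snow] = [7218, 5381]
r8 m[φ2→wind] = [16, 13]
r8 m[φ3→wet] = [13, 12]
r8 m[φ3→fog] = [7799, 4800]
r8 m[sun→φ0] = [55, 58]
r8 m[sun→φ1] = [73, 148]
r8 m[snow→φ2] = [1, 1]
r8 m[wet→φ0] = [13, 12]
r8 m[wet→φ3] = [287, 739]
r8 m[fog→φ3] = [1, 1]
r8 m[wind→φ1] = [16, 13]
r8 m[wind→φ2] = [369, 515]
fixed point reached at round 8
b[snow] = ⊗ incoming = [7218, 5381]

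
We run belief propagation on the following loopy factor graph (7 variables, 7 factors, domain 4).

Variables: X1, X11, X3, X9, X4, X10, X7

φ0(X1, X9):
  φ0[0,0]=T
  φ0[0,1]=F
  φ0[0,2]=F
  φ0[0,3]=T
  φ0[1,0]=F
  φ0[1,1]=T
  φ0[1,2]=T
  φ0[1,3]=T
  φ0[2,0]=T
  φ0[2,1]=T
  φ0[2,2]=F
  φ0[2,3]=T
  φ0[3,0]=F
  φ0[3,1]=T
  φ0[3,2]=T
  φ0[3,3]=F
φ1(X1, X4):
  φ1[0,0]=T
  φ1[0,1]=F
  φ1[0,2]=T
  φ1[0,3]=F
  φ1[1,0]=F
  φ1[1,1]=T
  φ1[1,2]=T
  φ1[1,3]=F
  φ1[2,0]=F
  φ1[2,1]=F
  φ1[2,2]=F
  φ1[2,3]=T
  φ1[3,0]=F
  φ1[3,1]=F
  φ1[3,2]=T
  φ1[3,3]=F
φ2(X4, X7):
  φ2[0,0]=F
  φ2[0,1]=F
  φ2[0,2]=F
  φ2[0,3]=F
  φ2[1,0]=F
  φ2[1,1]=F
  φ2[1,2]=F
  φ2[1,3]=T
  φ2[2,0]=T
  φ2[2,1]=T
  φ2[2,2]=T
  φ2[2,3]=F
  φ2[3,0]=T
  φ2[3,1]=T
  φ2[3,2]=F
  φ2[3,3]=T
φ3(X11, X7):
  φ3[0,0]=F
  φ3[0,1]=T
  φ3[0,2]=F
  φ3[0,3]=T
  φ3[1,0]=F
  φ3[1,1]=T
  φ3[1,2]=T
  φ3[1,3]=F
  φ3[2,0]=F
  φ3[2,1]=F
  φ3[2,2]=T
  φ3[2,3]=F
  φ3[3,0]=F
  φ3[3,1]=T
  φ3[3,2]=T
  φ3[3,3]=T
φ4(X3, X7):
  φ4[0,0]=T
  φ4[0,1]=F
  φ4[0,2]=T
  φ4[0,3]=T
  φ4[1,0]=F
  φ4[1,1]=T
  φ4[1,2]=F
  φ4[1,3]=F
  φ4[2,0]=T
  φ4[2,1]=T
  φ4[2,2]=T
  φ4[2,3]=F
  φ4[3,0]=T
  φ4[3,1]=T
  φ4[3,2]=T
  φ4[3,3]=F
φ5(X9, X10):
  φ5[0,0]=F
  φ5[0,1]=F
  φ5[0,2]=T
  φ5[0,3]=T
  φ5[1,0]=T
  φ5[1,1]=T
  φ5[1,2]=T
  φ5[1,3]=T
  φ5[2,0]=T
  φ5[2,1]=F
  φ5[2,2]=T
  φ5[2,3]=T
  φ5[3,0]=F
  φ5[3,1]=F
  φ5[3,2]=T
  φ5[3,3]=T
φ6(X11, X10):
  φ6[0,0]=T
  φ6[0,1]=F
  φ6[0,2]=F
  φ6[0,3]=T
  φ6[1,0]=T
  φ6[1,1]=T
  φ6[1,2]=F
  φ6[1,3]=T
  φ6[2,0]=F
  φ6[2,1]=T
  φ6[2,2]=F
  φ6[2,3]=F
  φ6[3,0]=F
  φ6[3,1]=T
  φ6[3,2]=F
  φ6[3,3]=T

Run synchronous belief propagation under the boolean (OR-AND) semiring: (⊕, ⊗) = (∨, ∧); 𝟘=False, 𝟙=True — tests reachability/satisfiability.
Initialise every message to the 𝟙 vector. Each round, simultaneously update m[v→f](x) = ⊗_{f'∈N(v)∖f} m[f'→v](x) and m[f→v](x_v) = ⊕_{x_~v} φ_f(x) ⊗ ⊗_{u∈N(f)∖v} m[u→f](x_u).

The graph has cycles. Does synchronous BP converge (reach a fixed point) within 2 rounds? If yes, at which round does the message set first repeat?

NOT CONVERGED within 2 rounds

init: all messages = 𝟙 over 4 values
r1 m[φ0→X1] = [T, T, T, T]
r1 m[φ0→X9] = [T, T, T, T]
r1 m[φ1→X1] = [T, T, T, T]
r1 m[φ1→X4] = [T, T, T, T]
r1 m[φ2→X4] = [F, T, T, T]
r1 m[φ2→X7] = [T, T, T, T]
r1 m[φ3→X11] = [T, T, T, T]
r1 m[φ3→X7] = [F, T, T, T]
r1 m[φ4→X3] = [T, T, T, T]
r1 m[φ4→X7] = [T, T, T, T]
r1 m[φ5→X9] = [T, T, T, T]
r1 m[φ5→X10] = [T, T, T, T]
r1 m[φ6→X11] = [T, T, T, T]
r1 m[φ6→X10] = [T, T, F, T]
r1 m[X1→φ0] = [T, T, T, T]
r1 m[X1→φ1] = [T, T, T, T]
r1 m[X11→φ3] = [T, T, T, T]
r1 m[X11→φ6] = [T, T, T, T]
r1 m[X3→φ4] = [T, T, T, T]
r1 m[X9→φ0] = [T, T, T, T]
r1 m[X9→φ5] = [T, T, T, T]
r1 m[X4→φ1] = [T, T, T, T]
r1 m[X4→φ2] = [T, T, T, T]
r1 m[X10→φ5] = [T, T, T, T]
r1 m[X10→φ6] = [T, T, T, T]
r1 m[X7→φ2] = [T, T, T, T]
r1 m[X7→φ3] = [T, T, T, T]
r1 m[X7→φ4] = [T, T, T, T]
r2 m[φ0→X1] = [T, T, T, T]
r2 m[φ0→X9] = [T, T, T, T]
r2 m[φ1→X1] = [T, T, T, T]
r2 m[φ1→X4] = [T, T, T, T]
r2 m[φ2→X4] = [F, T, T, T]
r2 m[φ2→X7] = [T, T, T, T]
r2 m[φ3→X11] = [T, T, T, T]
r2 m[φ3→X7] = [F, T, T, T]
r2 m[φ4→X3] = [T, T, T, T]
r2 m[φ4→X7] = [T, T, T, T]
r2 m[φ5→X9] = [T, T, T, T]
r2 m[φ5→X10] = [T, T, T, T]
r2 m[φ6→X11] = [T, T, T, T]
r2 m[φ6→X10] = [T, T, F, T]
r2 m[X1→φ0] = [T, T, T, T]
r2 m[X1→φ1] = [T, T, T, T]
r2 m[X11→φ3] = [T, T, T, T]
r2 m[X11→φ6] = [T, T, T, T]
r2 m[X3→φ4] = [T, T, T, T]
r2 m[X9→φ0] = [T, T, T, T]
r2 m[X9→φ5] = [T, T, T, T]
r2 m[X4→φ1] = [F, T, T, T]
r2 m[X4→φ2] = [T, T, T, T]
r2 m[X10→φ5] = [T, T, F, T]
r2 m[X10→φ6] = [T, T, T, T]
r2 m[X7→φ2] = [F, T, T, T]
r2 m[X7→φ3] = [T, T, T, T]
r2 m[X7→φ4] = [F, T, T, T]
no fixed point within 2 rounds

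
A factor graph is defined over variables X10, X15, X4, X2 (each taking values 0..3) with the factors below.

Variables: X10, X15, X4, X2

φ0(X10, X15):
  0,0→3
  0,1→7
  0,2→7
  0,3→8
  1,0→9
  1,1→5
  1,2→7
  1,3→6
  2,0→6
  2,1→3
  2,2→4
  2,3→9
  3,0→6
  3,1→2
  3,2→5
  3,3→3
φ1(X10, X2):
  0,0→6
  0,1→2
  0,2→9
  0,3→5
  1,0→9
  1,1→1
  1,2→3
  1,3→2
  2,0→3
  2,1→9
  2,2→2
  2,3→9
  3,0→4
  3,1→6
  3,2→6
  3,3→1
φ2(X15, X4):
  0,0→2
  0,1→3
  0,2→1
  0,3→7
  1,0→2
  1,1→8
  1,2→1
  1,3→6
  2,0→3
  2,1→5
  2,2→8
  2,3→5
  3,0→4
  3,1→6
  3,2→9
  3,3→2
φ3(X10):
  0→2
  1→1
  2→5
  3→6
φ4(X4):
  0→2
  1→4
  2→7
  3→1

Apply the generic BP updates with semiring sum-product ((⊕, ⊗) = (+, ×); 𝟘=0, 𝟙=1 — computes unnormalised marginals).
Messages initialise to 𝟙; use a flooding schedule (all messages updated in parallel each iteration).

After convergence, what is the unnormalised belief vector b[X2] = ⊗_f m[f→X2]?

init: all messages = 𝟙 over 4 values
r1 m[φ0→X10] = [25, 27, 22, 16]
r1 m[φ0→X15] = [24, 17, 23, 26]
r1 m[φ1→X10] = [22, 15, 23, 17]
r1 m[φ1→X2] = [22, 18, 20, 17]
r1 m[φ2→X15] = [13, 17, 21, 21]
r1 m[φ2→X4] = [11, 22, 19, 20]
r1 m[φ3→X10] = [2, 1, 5, 6]
r1 m[φ4→X4] = [2, 4, 7, 1]
r1 m[X10→φ0] = [1, 1, 1, 1]
r1 m[X10→φ1] = [1, 1, 1, 1]
r1 m[X10→φ3] = [1, 1, 1, 1]
r1 m[X15→φ0] = [1, 1, 1, 1]
r1 m[X15→φ2] = [1, 1, 1, 1]
r1 m[X4→φ2] = [1, 1, 1, 1]
r1 m[X4→φ4] = [1, 1, 1, 1]
r1 m[X2→φ1] = [1, 1, 1, 1]
r2 m[φ0→X10] = [25, 27, 22, 16]
r2 m[φ0→X15] = [24, 17, 23, 26]
r2 m[φ1→X10] = [22, 15, 23, 17]
r2 m[φ1→X2] = [22, 18, 20, 17]
r2 m[φ2→X15] = [13, 17, 21, 21]
r2 m[φ2→X4] = [11, 22, 19, 20]
r2 m[φ3→X10] = [2, 1, 5, 6]
r2 m[φ4→X4] = [2, 4, 7, 1]
r2 m[X10→φ0] = [44, 15, 115, 102]
r2 m[X10→φ1] = [50, 27, 110, 96]
r2 m[X10→φ3] = [550, 405, 506, 272]
r2 m[X15→φ0] = [13, 17, 21, 21]
r2 m[X15→φ2] = [24, 17, 23, 26]
r2 m[X4→φ2] = [2, 4, 7, 1]
r2 m[X4→φ4] = [11, 22, 19, 20]
r2 m[X2→φ1] = [1, 1, 1, 1]
r3 m[φ0→X10] = [473, 475, 402, 280]
r3 m[φ0→X15] = [1569, 932, 1383, 1783]
r3 m[φ1→X10] = [22, 15, 23, 17]
r3 m[φ1→X2] = [1257, 1693, 1327, 1390]
r3 m[φ2→X15] = [30, 49, 87, 97]
r3 m[φ2→X4] = [255, 479, 459, 437]
r3 m[φ3→X10] = [2, 1, 5, 6]
r3 m[φ4→X4] = [2, 4, 7, 1]
r3 m[X10→φ0] = [44, 15, 115, 102]
r3 m[X10→φ1] = [50, 27, 110, 96]
r3 m[X10→φ3] = [550, 405, 506, 272]
r3 m[X15→φ0] = [13, 17, 21, 21]
r3 m[X15→φ2] = [24, 17, 23, 26]
r3 m[X4→φ2] = [2, 4, 7, 1]
r3 m[X4→φ4] = [11, 22, 19, 20]
r3 m[X2→φ1] = [1, 1, 1, 1]
r4 m[φ0→X10] = [473, 475, 402, 280]
r4 m[φ0→X15] = [1569, 932, 1383, 1783]
r4 m[φ1→X10] = [22, 15, 23, 17]
r4 m[φ1→X2] = [1257, 1693, 1327, 1390]
r4 m[φ2→X15] = [30, 49, 87, 97]
r4 m[φ2→X4] = [255, 479, 459, 437]
r4 m[φ3→X10] = [2, 1, 5, 6]
r4 m[φ4→X4] = [2, 4, 7, 1]
r4 m[X10→φ0] = [44, 15, 115, 102]
r4 m[X10→φ1] = [946, 475, 2010, 1680]
r4 m[X10→φ3] = [10406, 7125, 9246, 4760]
r4 m[X15→φ0] = [30, 49, 87, 97]
r4 m[X15→φ2] = [1569, 932, 1383, 1783]
r4 m[X4→φ2] = [2, 4, 7, 1]
r4 m[X4→φ4] = [255, 479, 459, 437]
r4 m[X2→φ1] = [1, 1, 1, 1]
r5 m[φ0→X10] = [1818, 1706, 1548, 1004]
r5 m[φ0→X15] = [1569, 932, 1383, 1783]
r5 m[φ1→X10] = [22, 15, 23, 17]
r5 m[φ1→X2] = [22701, 30537, 24039, 25450]
r5 m[φ2→X15] = [30, 49, 87, 97]
r5 m[φ2→X4] = [16283, 29776, 29612, 27056]
r5 m[φ3→X10] = [2, 1, 5, 6]
r5 m[φ4→X4] = [2, 4, 7, 1]
r5 m[X10→φ0] = [44, 15, 115, 102]
r5 m[X10→φ1] = [946, 475, 2010, 1680]
r5 m[X10→φ3] = [10406, 7125, 9246, 4760]
r5 m[X15→φ0] = [30, 49, 87, 97]
r5 m[X15→φ2] = [1569, 932, 1383, 1783]
r5 m[X4→φ2] = [2, 4, 7, 1]
r5 m[X4→φ4] = [255, 479, 459, 437]
r5 m[X2→φ1] = [1, 1, 1, 1]
r6 m[φ0→X10] = [1818, 1706, 1548, 1004]
r6 m[φ0→X15] = [1569, 932, 1383, 1783]
r6 m[φ1→X10] = [22, 15, 23, 17]
r6 m[φ1→X2] = [22701, 30537, 24039, 25450]
r6 m[φ2→X15] = [30, 49, 87, 97]
r6 m[φ2→X4] = [16283, 29776, 29612, 27056]
r6 m[φ3→X10] = [2, 1, 5, 6]
r6 m[φ4→X4] = [2, 4, 7, 1]
r6 m[X10→φ0] = [44, 15, 115, 102]
r6 m[X10→φ1] = [3636, 1706, 7740, 6024]
r6 m[X10→φ3] = [39996, 25590, 35604, 17068]
r6 m[X15→φ0] = [30, 49, 87, 97]
r6 m[X15→φ2] = [1569, 932, 1383, 1783]
r6 m[X4→φ2] = [2, 4, 7, 1]
r6 m[X4→φ4] = [16283, 29776, 29612, 27056]
r6 m[X2→φ1] = [1, 1, 1, 1]
r7 m[φ0→X10] = [1818, 1706, 1548, 1004]
r7 m[φ0→X15] = [1569, 932, 1383, 1783]
r7 m[φ1→X10] = [22, 15, 23, 17]
r7 m[φ1→X2] = [84486, 114782, 89466, 97276]
r7 m[φ2→X15] = [30, 49, 87, 97]
r7 m[φ2→X4] = [16283, 29776, 29612, 27056]
r7 m[φ3→X10] = [2, 1, 5, 6]
r7 m[φ4→X4] = [2, 4, 7, 1]
r7 m[X10→φ0] = [44, 15, 115, 102]
r7 m[X10→φ1] = [3636, 1706, 7740, 6024]
r7 m[X10→φ3] = [39996, 25590, 35604, 17068]
r7 m[X15→φ0] = [30, 49, 87, 97]
r7 m[X15→φ2] = [1569, 932, 1383, 1783]
r7 m[X4→φ2] = [2, 4, 7, 1]
r7 m[X4→φ4] = [16283, 29776, 29612, 27056]
r7 m[X2→φ1] = [1, 1, 1, 1]
r8 m[φ0→X10] = [1818, 1706, 1548, 1004]
r8 m[φ0→X15] = [1569, 932, 1383, 1783]
r8 m[φ1→X10] = [22, 15, 23, 17]
r8 m[φ1→X2] = [84486, 114782, 89466, 97276]
r8 m[φ2→X15] = [30, 49, 87, 97]
r8 m[φ2→X4] = [16283, 29776, 29612, 27056]
r8 m[φ3→X10] = [2, 1, 5, 6]
r8 m[φ4→X4] = [2, 4, 7, 1]
r8 m[X10→φ0] = [44, 15, 115, 102]
r8 m[X10→φ1] = [3636, 1706, 7740, 6024]
r8 m[X10→φ3] = [39996, 25590, 35604, 17068]
r8 m[X15→φ0] = [30, 49, 87, 97]
r8 m[X15→φ2] = [1569, 932, 1383, 1783]
r8 m[X4→φ2] = [2, 4, 7, 1]
r8 m[X4→φ4] = [16283, 29776, 29612, 27056]
r8 m[X2→φ1] = [1, 1, 1, 1]
fixed point reached at round 8
b[X2] = ⊗ incoming = [84486, 114782, 89466, 97276]

b[X2] = [84486, 114782, 89466, 97276]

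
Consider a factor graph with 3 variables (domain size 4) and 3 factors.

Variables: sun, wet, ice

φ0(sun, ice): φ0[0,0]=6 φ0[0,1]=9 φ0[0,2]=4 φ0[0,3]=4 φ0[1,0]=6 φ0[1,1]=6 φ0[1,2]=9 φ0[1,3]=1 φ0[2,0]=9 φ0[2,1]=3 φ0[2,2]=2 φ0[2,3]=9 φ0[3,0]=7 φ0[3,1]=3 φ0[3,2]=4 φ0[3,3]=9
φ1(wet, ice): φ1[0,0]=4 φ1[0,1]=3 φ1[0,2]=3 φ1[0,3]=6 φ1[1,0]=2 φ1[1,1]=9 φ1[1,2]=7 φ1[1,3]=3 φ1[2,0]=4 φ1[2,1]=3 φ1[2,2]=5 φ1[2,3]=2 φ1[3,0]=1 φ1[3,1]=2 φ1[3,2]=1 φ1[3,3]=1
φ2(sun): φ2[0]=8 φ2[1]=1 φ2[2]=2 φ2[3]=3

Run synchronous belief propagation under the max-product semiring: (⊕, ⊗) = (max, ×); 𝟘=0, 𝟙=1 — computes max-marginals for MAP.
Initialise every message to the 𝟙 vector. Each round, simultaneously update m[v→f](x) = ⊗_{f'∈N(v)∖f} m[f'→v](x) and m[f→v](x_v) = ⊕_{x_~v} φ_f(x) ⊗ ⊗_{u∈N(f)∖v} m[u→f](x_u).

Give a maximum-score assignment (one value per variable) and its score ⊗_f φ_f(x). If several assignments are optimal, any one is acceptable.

init: all messages = 𝟙 over 4 values
r1 m[φ0→sun] = [9, 9, 9, 9]
r1 m[φ0→ice] = [9, 9, 9, 9]
r1 m[φ1→wet] = [6, 9, 5, 2]
r1 m[φ1→ice] = [4, 9, 7, 6]
r1 m[φ2→sun] = [8, 1, 2, 3]
r1 m[sun→φ0] = [1, 1, 1, 1]
r1 m[sun→φ2] = [1, 1, 1, 1]
r1 m[wet→φ1] = [1, 1, 1, 1]
r1 m[ice→φ0] = [1, 1, 1, 1]
r1 m[ice→φ1] = [1, 1, 1, 1]
r2 m[φ0→sun] = [9, 9, 9, 9]
r2 m[φ0→ice] = [9, 9, 9, 9]
r2 m[φ1→wet] = [6, 9, 5, 2]
r2 m[φ1→ice] = [4, 9, 7, 6]
r2 m[φ2→sun] = [8, 1, 2, 3]
r2 m[sun→φ0] = [8, 1, 2, 3]
r2 m[sun→φ2] = [9, 9, 9, 9]
r2 m[wet→φ1] = [1, 1, 1, 1]
r2 m[ice→φ0] = [4, 9, 7, 6]
r2 m[ice→φ1] = [9, 9, 9, 9]
r3 m[φ0→sun] = [81, 63, 54, 54]
r3 m[φ0→ice] = [48, 72, 32, 32]
r3 m[φ1→wet] = [54, 81, 45, 18]
r3 m[φ1→ice] = [4, 9, 7, 6]
r3 m[φ2→sun] = [8, 1, 2, 3]
r3 m[sun→φ0] = [8, 1, 2, 3]
r3 m[sun→φ2] = [9, 9, 9, 9]
r3 m[wet→φ1] = [1, 1, 1, 1]
r3 m[ice→φ0] = [4, 9, 7, 6]
r3 m[ice→φ1] = [9, 9, 9, 9]
r4 m[φ0→sun] = [81, 63, 54, 54]
r4 m[φ0→ice] = [48, 72, 32, 32]
r4 m[φ1→wet] = [54, 81, 45, 18]
r4 m[φ1→ice] = [4, 9, 7, 6]
r4 m[φ2→sun] = [8, 1, 2, 3]
r4 m[sun→φ0] = [8, 1, 2, 3]
r4 m[sun→φ2] = [81, 63, 54, 54]
r4 m[wet→φ1] = [1, 1, 1, 1]
r4 m[ice→φ0] = [4, 9, 7, 6]
r4 m[ice→φ1] = [48, 72, 32, 32]
r5 m[φ0→sun] = [81, 63, 54, 54]
r5 m[φ0→ice] = [48, 72, 32, 32]
r5 m[φ1→wet] = [216, 648, 216, 144]
r5 m[φ1→ice] = [4, 9, 7, 6]
r5 m[φ2→sun] = [8, 1, 2, 3]
r5 m[sun→φ0] = [8, 1, 2, 3]
r5 m[sun→φ2] = [81, 63, 54, 54]
r5 m[wet→φ1] = [1, 1, 1, 1]
r5 m[ice→φ0] = [4, 9, 7, 6]
r5 m[ice→φ1] = [48, 72, 32, 32]
r6 m[φ0→sun] = [81, 63, 54, 54]
r6 m[φ0→ice] = [48, 72, 32, 32]
r6 m[φ1→wet] = [216, 648, 216, 144]
r6 m[φ1→ice] = [4, 9, 7, 6]
r6 m[φ2→sun] = [8, 1, 2, 3]
r6 m[sun→φ0] = [8, 1, 2, 3]
r6 m[sun→φ2] = [81, 63, 54, 54]
r6 m[wet→φ1] = [1, 1, 1, 1]
r6 m[ice→φ0] = [4, 9, 7, 6]
r6 m[ice→φ1] = [48, 72, 32, 32]
fixed point reached at round 6
traceback from sun: (sun=0, wet=1, ice=1), score=648

assignment: (sun=0, wet=1, ice=1); score = 648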